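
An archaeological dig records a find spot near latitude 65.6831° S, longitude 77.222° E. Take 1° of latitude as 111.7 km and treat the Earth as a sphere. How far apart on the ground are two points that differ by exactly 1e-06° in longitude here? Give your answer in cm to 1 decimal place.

4.6 cm

1e-06° of longitude at 65.6831° is 1e-06 × 111700 × cos 65.6831° ≈ 1e-06 × 45996.2 = 0.0459962 m.
That is 0.0459962 m = 4.5996 cm.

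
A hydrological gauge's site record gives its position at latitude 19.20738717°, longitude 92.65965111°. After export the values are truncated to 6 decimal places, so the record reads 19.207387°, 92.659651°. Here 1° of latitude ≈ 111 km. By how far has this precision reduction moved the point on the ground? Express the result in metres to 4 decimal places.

0.0221 metres

The latitude changed by +0.00000017° and the longitude by +0.00000011°.
N–S: 0.00000017° × 111000 m/° = 0.01887 m.
East–west at this latitude: 0.00000011° × 111000 × cos 19.2074° ≈ 0.00000011 × 104821 = 0.0115303 m.
Combined displacement = (0.01887² + 0.0115303²)^½ ≈ 0.0221139 m.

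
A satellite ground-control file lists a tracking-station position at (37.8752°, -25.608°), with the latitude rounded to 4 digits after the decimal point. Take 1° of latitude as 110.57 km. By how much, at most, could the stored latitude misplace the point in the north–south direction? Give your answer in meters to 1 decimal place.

5.5 meters

Rounding to 4 decimal places leaves the latitude within ±5e-05° of the true value.
So the N–S error is at most 5e-05 × 110570 = 5.5285 m.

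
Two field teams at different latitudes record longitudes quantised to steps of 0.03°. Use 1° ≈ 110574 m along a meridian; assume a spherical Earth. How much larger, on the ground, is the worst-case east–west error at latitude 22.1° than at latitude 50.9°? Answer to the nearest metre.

With a 0.03° grid the true value lies within half a step, ±0.03°/2 = ±0.015°, of the stored one.
Error at 22.1° = 0.015° × 110574 × cos 22.1° ≈ 1658.6 × 0.9265 = 1536.7 m.
At 50.9°: 0.015° × 110574 × cos 50.9° = 0.015 × 110574 × 0.6307 ≈ 1046 m.
Difference: 1536.7 − 1046 = 490.7 m.

491 metres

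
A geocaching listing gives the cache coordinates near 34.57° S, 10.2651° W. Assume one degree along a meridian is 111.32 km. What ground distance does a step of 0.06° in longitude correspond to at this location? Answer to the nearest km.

5 km

At 34.57° a degree of longitude is 111320 × cos 34.57° ≈ 91664.6 m, so 0.06° corresponds to 5499.88 m.
That is 5499.88 m = 5.4999 km.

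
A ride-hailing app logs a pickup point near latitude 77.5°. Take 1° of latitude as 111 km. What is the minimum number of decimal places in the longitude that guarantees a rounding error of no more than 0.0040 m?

At 77.5° one degree of longitude covers 111000 × cos 77.5° ≈ 111000 × 0.2164 ≈ 24024.8 m.
N decimal places → at most half a unit in the last place, 0.5 × 10⁻ᴺ° = 24024.8/2 × 10⁻ᴺ m.
Need 0.5 × 24024.8 × 10⁻ᴺ ≤ 0.0040 → 10⁻ᴺ ≤ 3.330e-07, so N ≥ 6.48.
At 6 places the error can reach 0.012 m, but 7 places keeps it to 0.0012 m.

7 decimal places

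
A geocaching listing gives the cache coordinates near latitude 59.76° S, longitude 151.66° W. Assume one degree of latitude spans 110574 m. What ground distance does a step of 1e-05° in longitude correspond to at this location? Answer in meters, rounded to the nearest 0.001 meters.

At 59.76° a degree of longitude is 110574 × cos 59.76° ≈ 55687.6 m, so 1e-05° corresponds to 0.556876 m.

0.557 meters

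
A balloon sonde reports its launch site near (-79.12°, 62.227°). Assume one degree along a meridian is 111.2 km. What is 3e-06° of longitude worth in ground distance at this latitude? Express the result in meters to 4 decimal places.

0.0630 meters

One degree of longitude here spans 111200 × cos 79.12° = 111200 × 0.1888 ≈ 20989.3 m; 3e-06° of that is 0.0629679 m.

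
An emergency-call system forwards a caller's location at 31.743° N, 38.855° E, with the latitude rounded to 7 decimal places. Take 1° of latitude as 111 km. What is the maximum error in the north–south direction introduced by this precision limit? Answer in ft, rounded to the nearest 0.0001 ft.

Rounding to 7 decimal places leaves the latitude within ±5e-08° of the true value.
Along the meridian that is 5e-08° × 111000 m/° = 0.00555 m.
In feet: 0.00555 m ÷ 0.3048 ≈ 0.018209 ft.

0.0182 ft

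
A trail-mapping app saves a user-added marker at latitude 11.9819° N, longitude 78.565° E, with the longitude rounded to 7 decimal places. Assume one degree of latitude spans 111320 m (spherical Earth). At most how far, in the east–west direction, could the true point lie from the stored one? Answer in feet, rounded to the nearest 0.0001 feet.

0.0179 feet

Rounding to 7 decimal places leaves the longitude within ±5e-08° of the true value.
At latitude 11.9819° a degree of longitude spans 111320 m × cos 11.9819° = 111320 × 0.9782 ≈ 108895 m.
East–west error: 5e-08° × 108895 m/° ≈ 0.00544473 m.
Converting: 0.00544473 m × 3.2808 ft/m ≈ 0.017863 ft.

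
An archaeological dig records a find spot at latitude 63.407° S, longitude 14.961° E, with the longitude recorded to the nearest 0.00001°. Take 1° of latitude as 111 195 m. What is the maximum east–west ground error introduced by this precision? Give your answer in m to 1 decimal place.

Rounding to 5 decimal places leaves the longitude within ±5e-06° of the true value.
At latitude 63.407° a degree of longitude spans 111195 m × cos 63.407° = 111195 × 0.4476 ≈ 49776.4 m.
So at most 5e-06° × 49776.4 ≈ 0.248882 m east–west.

0.2 m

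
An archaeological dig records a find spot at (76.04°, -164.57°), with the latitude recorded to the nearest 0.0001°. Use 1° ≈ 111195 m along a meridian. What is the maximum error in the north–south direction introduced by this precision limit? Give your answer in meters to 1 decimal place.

Rounding to 4 decimal places leaves the latitude within ±5e-05° of the true value.
Along the meridian that is 5e-05° × 111195 m/° = 5.55975 m.

5.6 meters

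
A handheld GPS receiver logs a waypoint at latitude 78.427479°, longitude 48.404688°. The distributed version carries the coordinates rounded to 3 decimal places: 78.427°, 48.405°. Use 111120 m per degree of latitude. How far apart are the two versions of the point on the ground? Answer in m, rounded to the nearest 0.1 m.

The latitude changed by +0.000479° and the longitude by -0.000312°.
North–south shift: 0.000479 × 111120 = 53.2265 m.
E–W at 78.427°: -0.000312° × 111120 × cos 78.427° = -0.000312 × 111120 × 0.2006 ≈ -6.95525 m.
Hypotenuse of the two orthogonal shifts: √(53.2265² + 6.95525²) = 53.679 m.

53.7 m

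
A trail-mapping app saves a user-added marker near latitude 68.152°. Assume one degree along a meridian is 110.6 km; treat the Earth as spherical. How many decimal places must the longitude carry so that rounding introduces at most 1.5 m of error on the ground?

At 68.152° one degree of longitude covers 110600 × cos 68.152° ≈ 110600 × 0.3721 ≈ 41159.3 m.
With N decimal places the half-ulp bound is 0.5·10⁻ᴺ°, or 0.5·10⁻ᴺ × 41159.3 m on the ground.
Need 0.5 × 41159.3 × 10⁻ᴺ ≤ 1.5 → 10⁻ᴺ ≤ 7.289e-05, so N ≥ 4.14.
N = 4 would give 2.06 m (too coarse); N = 5 gives 0.206 m ≤ 1.5 m.

5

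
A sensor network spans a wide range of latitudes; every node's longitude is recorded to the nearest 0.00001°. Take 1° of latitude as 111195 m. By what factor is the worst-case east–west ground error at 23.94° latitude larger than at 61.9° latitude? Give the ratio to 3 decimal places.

1.940

Rounding to 5 decimal places leaves the longitude within ±5e-06° of the true value.
Error at 23.94° = 5e-06° × 111195 × cos 23.94° ≈ 0.55597 × 0.9140 = 0.50814 m.
Error at 61.9° = 5e-06° × 111195 × cos 61.9° ≈ 0.55597 × 0.4710 = 0.26187 m.
Ratio: 0.50814 / 0.26187 = cos 23.94° / cos 61.9° ≈ 1.9404.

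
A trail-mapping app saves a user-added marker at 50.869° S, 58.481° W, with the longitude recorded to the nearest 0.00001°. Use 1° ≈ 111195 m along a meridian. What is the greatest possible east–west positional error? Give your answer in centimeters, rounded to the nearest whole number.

Rounding to 5 decimal places leaves the longitude within ±5e-06° of the true value.
One degree of longitude at 50.869° is 111195 × cos 50.869° ≈ 111195 × 0.6311 = 70174.7 m.
East–west error: 5e-06° × 70174.7 m/° ≈ 0.350873 m.
That is 0.350873 m = 35.087 cm.

35 centimeters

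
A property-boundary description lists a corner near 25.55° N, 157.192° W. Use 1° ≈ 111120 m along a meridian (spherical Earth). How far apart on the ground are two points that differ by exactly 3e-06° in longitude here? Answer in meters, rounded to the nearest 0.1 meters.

0.3 meters

At 25.55° a degree of longitude is 111120 × cos 25.55° ≈ 100253 m, so 3e-06° corresponds to 0.30076 m.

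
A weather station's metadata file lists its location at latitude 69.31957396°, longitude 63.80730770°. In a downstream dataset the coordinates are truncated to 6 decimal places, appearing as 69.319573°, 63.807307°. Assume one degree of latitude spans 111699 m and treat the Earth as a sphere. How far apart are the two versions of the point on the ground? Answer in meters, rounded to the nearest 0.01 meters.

0.11 meters

The latitude changed by +0.00000096° and the longitude by +0.00000070°.
N–S: 0.00000096° × 111699 m/° = 0.107231 m.
East–west at this latitude: 0.00000070° × 111699 × cos 69.3196° ≈ 0.00000070 × 39447.1 = 0.027613 m.
Distance: √(0.107231² + 0.027613²) ≈ 0.110729 m.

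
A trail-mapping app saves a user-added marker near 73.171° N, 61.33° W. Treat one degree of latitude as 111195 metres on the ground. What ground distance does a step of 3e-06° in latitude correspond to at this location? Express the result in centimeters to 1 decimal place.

33.4 centimeters

3e-06° × 111195 m/° = 0.333585 m.
That is 0.333585 m = 33.358 cm.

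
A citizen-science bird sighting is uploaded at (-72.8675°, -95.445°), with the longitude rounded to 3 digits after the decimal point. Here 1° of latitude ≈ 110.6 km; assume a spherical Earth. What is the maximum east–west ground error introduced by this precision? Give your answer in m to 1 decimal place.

Rounding to 3 decimal places leaves the longitude within ±0.0005° of the true value.
One degree of longitude at 72.8675° is 110600 × cos 72.8675° ≈ 110600 × 0.2946 = 32580.8 m.
So at most 0.0005° × 32580.8 ≈ 16.2904 m east–west.

16.3 m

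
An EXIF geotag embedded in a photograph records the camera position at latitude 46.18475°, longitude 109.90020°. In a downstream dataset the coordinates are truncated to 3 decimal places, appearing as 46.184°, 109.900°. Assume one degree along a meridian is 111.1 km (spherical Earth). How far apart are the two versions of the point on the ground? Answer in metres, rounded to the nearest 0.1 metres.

84.7 metres

Δlat = 46.18475 − 46.184 = +0.00075°; Δlon = 109.90020 − 109.900 = +0.00020°.
N–S: 0.00075° × 111100 m/° = 83.325 m.
East–west at this latitude: 0.00020° × 111100 × cos 46.184° ≈ 0.00020 × 76919.5 = 15.3839 m.
Hypotenuse of the two orthogonal shifts: √(83.325² + 15.3839²) = 84.7332 m.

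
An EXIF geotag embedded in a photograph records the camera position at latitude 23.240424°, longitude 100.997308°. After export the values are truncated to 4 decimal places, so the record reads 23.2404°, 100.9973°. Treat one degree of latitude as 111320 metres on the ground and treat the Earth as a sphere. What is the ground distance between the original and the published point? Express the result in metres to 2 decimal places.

The latitude changed by +0.000024° and the longitude by +0.000008°.
North–south shift: 0.000024 × 111320 = 2.67168 m.
East–west at this latitude: 0.000008° × 111320 × cos 23.2404° ≈ 0.000008 × 102287 = 0.818298 m.
Hypotenuse of the two orthogonal shifts: √(2.67168² + 0.818298²) = 2.79419 m.

2.79 metres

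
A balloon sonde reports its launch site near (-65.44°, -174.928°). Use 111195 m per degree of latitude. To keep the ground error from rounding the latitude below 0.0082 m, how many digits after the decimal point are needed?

7

One degree of latitude covers 111195 m.
N decimal places → at most half a unit in the last place, 0.5 × 10⁻ᴺ° = 111195/2 × 10⁻ᴺ m.
Need 0.5 × 111195 × 10⁻ᴺ ≤ 0.0082 → 10⁻ᴺ ≤ 1.475e-07, so N ≥ 6.83.
So 7 decimal places suffice (0.00556 m); 6 would allow up to 0.0556 m.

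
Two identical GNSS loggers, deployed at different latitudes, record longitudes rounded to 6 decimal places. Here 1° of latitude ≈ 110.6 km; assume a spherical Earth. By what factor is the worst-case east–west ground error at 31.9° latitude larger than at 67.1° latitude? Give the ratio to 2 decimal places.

2.18

Rounding to 6 decimal places leaves the longitude within ±5e-07° of the true value.
At 31.9°: 5e-07° × 110600 × cos 31.9° = 5e-07 × 110600 × 0.8490 ≈ 0.046948 m.
At 67.1°: 5e-07° × 110600 × cos 67.1° = 5e-07 × 110600 × 0.3891 ≈ 0.021519 m.
The ratio reduces to cos 31.9° / cos 67.1° = 0.8490/0.3891 ≈ 2.1818.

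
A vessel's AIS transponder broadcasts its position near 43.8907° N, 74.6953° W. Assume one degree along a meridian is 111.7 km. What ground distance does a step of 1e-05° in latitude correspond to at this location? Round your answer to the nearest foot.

Along a meridian 1e-05° is 1e-05 × 111700 = 1.117 m.
In feet: 1.117 m ÷ 0.3048 ≈ 3.6647 ft.

4 feet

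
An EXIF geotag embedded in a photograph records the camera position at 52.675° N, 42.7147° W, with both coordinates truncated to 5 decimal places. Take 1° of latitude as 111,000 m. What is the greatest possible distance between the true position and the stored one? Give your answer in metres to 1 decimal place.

Truncating at 5 decimal places can drop up to a full unit in the last place, so each coordinate may be off by as much as 1e-05°.
North–south component: 1e-05° × 111000 = 1.11 m.
East–west component at 52.675°: 1e-05° × 111000 × cos 52.675° ≈ 1e-05 × 67303.2 ≈ 0.673032 m.
The two errors are perpendicular, so the maximum displacement is √(1.11² + 0.673032²) ≈ 1.2981 m.

1.3 metres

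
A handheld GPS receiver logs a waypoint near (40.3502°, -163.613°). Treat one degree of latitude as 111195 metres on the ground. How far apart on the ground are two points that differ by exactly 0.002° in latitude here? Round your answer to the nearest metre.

222 metres

Along a meridian 0.002° is 0.002 × 111195 = 222.39 m.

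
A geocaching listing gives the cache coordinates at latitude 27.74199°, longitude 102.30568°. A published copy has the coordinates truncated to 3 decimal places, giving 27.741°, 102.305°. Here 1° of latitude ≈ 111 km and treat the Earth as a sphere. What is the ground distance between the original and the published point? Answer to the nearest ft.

422 ft

The latitude changed by +0.00099° and the longitude by +0.00068°.
N–S: 0.00099° × 111000 m/° = 109.89 m.
E–W at 27.741°: 0.00068° × 111000 × cos 27.741° = 0.00068 × 111000 × 0.8851 ≈ 66.8044 m.
Combined displacement = (109.89² + 66.8044²)^½ ≈ 128.603 m.
In feet: 128.603 m ÷ 0.3048 ≈ 421.92 ft.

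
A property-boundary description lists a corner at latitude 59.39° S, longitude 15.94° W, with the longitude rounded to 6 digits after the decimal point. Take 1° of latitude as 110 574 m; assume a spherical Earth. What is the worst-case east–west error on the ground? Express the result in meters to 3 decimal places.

Rounding to 6 decimal places leaves the longitude within ±5e-07° of the true value.
Parallels shrink by cos φ, so at 59.39° a degree of longitude is 110574 × 0.5092 ≈ 56303.4 m.
East–west error: 5e-07° × 56303.4 m/° ≈ 0.0281517 m.

0.028 meters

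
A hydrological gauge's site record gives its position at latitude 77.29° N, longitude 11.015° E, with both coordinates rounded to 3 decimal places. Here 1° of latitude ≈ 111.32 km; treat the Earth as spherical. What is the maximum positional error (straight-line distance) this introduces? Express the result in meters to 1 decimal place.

Rounding to 3 decimal places leaves each coordinate within ±0.0005° of the true value.
N–S: 0.0005° × 111320 m/° = 55.66 m.
East–west component at 77.29°: 0.0005° × 111320 × cos 77.29° ≈ 0.0005 × 24492.2 ≈ 12.2461 m.
The two errors are perpendicular, so the maximum displacement is √(55.66² + 12.2461²) ≈ 56.9913 m.

57.0 meters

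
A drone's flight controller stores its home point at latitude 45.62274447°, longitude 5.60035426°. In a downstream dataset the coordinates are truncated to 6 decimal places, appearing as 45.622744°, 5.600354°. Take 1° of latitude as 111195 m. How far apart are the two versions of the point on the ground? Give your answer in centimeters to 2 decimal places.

The latitude changed by +0.00000047° and the longitude by +0.00000026°.
N–S: 0.00000047° × 111195 m/° = 0.0522617 m.
E–W at 45.6227°: 0.00000026° × 111195 × cos 45.6227° = 0.00000026 × 111195 × 0.6994 ≈ 0.0202196 m.
Combined displacement = (0.0522617² + 0.0202196²)^½ ≈ 0.0560367 m.
That is 0.0560367 m = 5.6037 cm.

5.60 centimeters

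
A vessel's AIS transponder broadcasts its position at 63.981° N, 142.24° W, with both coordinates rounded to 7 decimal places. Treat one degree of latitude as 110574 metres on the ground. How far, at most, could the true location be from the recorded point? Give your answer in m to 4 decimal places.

Rounding to 7 decimal places leaves each coordinate within ±5e-08° of the true value.
Latitude error → 5e-08 × 110574 = 0.0055287 m along the meridian.
E–W at 63.981°: 5e-08° × 110574 × cos 63.981° = 5e-08 × 110574 × 0.4387 ≈ 0.00242527 m.
Combining orthogonally: (0.0055287² + 0.00242527²)^½ ≈ 0.00603726 m.

0.0060 m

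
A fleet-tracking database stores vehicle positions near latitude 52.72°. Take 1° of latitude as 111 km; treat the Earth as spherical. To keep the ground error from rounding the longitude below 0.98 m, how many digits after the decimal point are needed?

At 52.72° one degree of longitude covers 111000 × cos 52.72° ≈ 111000 × 0.6057 ≈ 67233.9 m.
Rounding to N decimal places gives at most 0.5 × 10⁻ᴺ degrees of error, i.e. 0.5 × 10⁻ᴺ × 67233.9 m.
Setting 33616.9 × 10⁻ᴺ ≤ 0.98 gives 10ᴺ ≥ 3.43e+04, i.e. N ≥ 4.54.
N = 4 would give 3.36 m (too coarse); N = 5 gives 0.336 m ≤ 0.98 m.

5 decimal places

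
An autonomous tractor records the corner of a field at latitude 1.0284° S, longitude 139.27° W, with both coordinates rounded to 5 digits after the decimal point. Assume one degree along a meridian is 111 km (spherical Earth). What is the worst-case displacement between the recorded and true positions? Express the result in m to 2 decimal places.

0.78 m

Rounding to 5 decimal places leaves each coordinate within ±5e-06° of the true value.
Latitude error → 5e-06 × 111000 = 0.555 m along the meridian.
E–W at 1.0284°: 5e-06° × 111000 × cos 1.0284° = 5e-06 × 111000 × 0.9998 ≈ 0.554911 m.
Combining orthogonally: (0.555² + 0.554911²)^½ ≈ 0.784825 m.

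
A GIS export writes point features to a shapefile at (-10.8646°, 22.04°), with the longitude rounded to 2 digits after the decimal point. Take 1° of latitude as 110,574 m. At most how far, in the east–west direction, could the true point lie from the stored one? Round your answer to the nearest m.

Rounding to 2 decimal places leaves the longitude within ±0.005° of the true value.
Parallels shrink by cos φ, so at 10.8646° a degree of longitude is 110574 × 0.9821 ≈ 108592 m.
East–west error: 0.005° × 108592 m/° ≈ 542.96 m.

543 m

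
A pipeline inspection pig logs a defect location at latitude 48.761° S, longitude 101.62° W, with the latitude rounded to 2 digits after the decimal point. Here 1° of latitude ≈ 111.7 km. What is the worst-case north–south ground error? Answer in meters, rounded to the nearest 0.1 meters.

558.5 meters

Rounding to 2 decimal places leaves the latitude within ±0.005° of the true value.
So the N–S error is at most 0.005 × 111700 = 558.5 m.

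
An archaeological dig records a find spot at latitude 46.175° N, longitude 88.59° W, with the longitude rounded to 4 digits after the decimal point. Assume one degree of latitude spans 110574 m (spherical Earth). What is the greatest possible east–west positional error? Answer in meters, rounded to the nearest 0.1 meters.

Rounding to 4 decimal places leaves the longitude within ±5e-05° of the true value.
One degree of longitude at 46.175° is 110574 × cos 46.175° ≈ 110574 × 0.6925 = 76567.9 m.
Maximum E–W displacement: 5e-05 × 76567.9 = 3.82839 m.

3.8 meters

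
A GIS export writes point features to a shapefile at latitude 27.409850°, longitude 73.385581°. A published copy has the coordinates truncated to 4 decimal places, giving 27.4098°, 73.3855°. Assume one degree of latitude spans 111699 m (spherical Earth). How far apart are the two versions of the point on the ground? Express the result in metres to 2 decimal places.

9.78 metres

Δlat = 27.409850 − 27.4098 = +0.000050°; Δlon = 73.385581 − 73.3855 = +0.000081°.
North–south shift: 0.000050 × 111699 = 5.58495 m.
East–west at this latitude: 0.000081° × 111699 × cos 27.4098° ≈ 0.000081 × 99159.3 = 8.0319 m.
Distance: √(5.58495² + 8.0319²) ≈ 9.7828 m.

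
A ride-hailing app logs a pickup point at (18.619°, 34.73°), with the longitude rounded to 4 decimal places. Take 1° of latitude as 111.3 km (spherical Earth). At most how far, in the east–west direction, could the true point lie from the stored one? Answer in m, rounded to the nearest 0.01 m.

5.27 m

Rounding to 4 decimal places leaves the longitude within ±5e-05° of the true value.
Parallels shrink by cos φ, so at 18.619° a degree of longitude is 111300 × 0.9477 ≈ 105475 m.
East–west error: 5e-05° × 105475 m/° ≈ 5.27374 m.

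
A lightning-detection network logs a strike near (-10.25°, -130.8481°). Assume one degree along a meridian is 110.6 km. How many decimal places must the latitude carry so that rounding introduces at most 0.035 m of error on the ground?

One degree of latitude covers 110600 m.
N decimal places → at most half a unit in the last place, 0.5 × 10⁻ᴺ° = 110600/2 × 10⁻ᴺ m.
Setting 55300 × 10⁻ᴺ ≤ 0.035 gives 10ᴺ ≥ 1.58e+06, i.e. N ≥ 6.20.
N = 6 would give 0.0553 m (too coarse); N = 7 gives 0.00553 m ≤ 0.035 m.

7 decimal places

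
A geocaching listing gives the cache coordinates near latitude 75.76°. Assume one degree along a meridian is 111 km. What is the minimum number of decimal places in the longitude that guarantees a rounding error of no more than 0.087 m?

6 decimal places

At 75.76° one degree of longitude covers 111000 × cos 75.76° ≈ 111000 × 0.2460 ≈ 27304.2 m.
Rounding to N decimal places gives at most 0.5 × 10⁻ᴺ degrees of error, i.e. 0.5 × 10⁻ᴺ × 27304.2 m.
Need 0.5 × 27304.2 × 10⁻ᴺ ≤ 0.087 → 10⁻ᴺ ≤ 6.373e-06, so N ≥ 5.20.
So 6 decimal places suffice (0.0137 m); 5 would allow up to 0.137 m.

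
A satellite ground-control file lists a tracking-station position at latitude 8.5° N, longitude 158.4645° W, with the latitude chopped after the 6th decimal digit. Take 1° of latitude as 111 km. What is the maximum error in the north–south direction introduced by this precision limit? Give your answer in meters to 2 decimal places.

0.11 meters

Truncating at 6 decimal places can drop up to a full unit in the last place, so the latitude may be off by as much as 1e-06°.
Along the meridian that is 1e-06° × 111000 m/° = 0.111 m.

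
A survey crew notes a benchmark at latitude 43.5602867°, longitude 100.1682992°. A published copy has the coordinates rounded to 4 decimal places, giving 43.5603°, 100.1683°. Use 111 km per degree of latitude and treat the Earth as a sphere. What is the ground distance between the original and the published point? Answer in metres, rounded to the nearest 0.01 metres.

The latitude changed by -0.0000133° and the longitude by -0.0000008°.
North–south shift: -0.0000133 × 111000 = -1.4763 m.
E–W at 43.5603°: -0.0000008° × 111000 × cos 43.5603° = -0.0000008 × 111000 × 0.7246 ≈ -0.0643489 m.
Distance: √(1.4763² + 0.0643489²) ≈ 1.4777 m.

1.48 metres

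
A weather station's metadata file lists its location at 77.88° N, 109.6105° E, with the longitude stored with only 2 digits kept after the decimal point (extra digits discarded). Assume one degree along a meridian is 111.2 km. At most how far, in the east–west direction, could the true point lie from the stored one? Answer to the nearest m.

Truncating at 2 decimal places can drop up to a full unit in the last place, so the longitude may be off by as much as 0.01°.
One degree of longitude at 77.88° is 111200 × cos 77.88° ≈ 111200 × 0.2100 = 23347.5 m.
So at most 0.01° × 23347.5 ≈ 233.475 m east–west.

233 m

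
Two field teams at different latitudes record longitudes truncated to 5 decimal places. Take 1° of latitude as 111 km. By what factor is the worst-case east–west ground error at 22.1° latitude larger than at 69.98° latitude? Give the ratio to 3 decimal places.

2.706

Truncating at 5 decimal places can drop up to a full unit in the last place, so the longitude may be off by as much as 1e-05°.
At 22.1°: 1e-05° × 111000 × cos 22.1° = 1e-05 × 111000 × 0.9265 ≈ 1.0284 m.
At 69.98°: 1e-05° × 111000 × cos 69.98° = 1e-05 × 111000 × 0.3423 ≈ 0.38001 m.
Ratio: 1.0284 / 0.38001 = cos 22.1° / cos 69.98° ≈ 2.7064.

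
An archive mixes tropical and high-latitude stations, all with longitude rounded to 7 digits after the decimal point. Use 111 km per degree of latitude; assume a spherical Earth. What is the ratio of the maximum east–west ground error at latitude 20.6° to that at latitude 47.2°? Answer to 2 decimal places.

Rounding to 7 decimal places leaves the longitude within ±5e-08° of the true value.
At 20.6°: 5e-08° × 111000 × cos 20.6° = 5e-08 × 111000 × 0.9361 ≈ 0.0051951 m.
At 47.2°: 5e-08° × 111000 × cos 47.2° = 5e-08 × 111000 × 0.6794 ≈ 0.0037709 m.
The ratio reduces to cos 20.6° / cos 47.2° = 0.9361/0.6794 ≈ 1.3777.

1.38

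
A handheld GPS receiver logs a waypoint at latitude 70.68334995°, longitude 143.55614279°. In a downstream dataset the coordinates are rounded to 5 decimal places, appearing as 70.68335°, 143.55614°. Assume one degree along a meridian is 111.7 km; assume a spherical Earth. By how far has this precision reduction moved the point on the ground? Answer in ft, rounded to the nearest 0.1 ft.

0.3 ft

Δlat = 70.68334995 − 70.68335 = -0.00000005°; Δlon = 143.55614279 − 143.55614 = +0.00000279°.
N–S: -0.00000005° × 111700 m/° = -0.005585 m.
E–W at 70.6834°: 0.00000279° × 111700 × cos 70.6834° = 0.00000279 × 111700 × 0.3308 ≈ 0.103088 m.
Hypotenuse of the two orthogonal shifts: √(0.005585² + 0.103088²) = 0.103239 m.
In feet: 0.103239 m ÷ 0.3048 ≈ 0.33871 ft.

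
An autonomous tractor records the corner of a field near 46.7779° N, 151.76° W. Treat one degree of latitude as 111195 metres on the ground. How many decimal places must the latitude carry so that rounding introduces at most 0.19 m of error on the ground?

6 decimal places

One degree of latitude covers 111195 m.
Rounding to N decimal places gives at most 0.5 × 10⁻ᴺ degrees of error, i.e. 0.5 × 10⁻ᴺ × 111195 m.
Setting 55597.5 × 10⁻ᴺ ≤ 0.19 gives 10ᴺ ≥ 2.926e+05, i.e. N ≥ 5.47.
N = 5 would give 0.556 m (too coarse); N = 6 gives 0.0556 m ≤ 0.19 m.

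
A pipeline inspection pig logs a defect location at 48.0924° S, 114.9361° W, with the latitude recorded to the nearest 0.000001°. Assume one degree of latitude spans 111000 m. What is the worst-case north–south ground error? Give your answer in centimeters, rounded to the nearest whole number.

Rounding to 6 decimal places leaves the latitude within ±5e-07° of the true value.
So the N–S error is at most 5e-07 × 111000 = 0.0555 m.
That is 0.0555 m = 5.55 cm.

6 centimeters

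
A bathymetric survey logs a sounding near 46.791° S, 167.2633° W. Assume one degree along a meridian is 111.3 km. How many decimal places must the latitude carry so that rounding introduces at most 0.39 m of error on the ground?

One degree of latitude covers 111300 m.
N decimal places → at most half a unit in the last place, 0.5 × 10⁻ᴺ° = 111300/2 × 10⁻ᴺ m.
Need 0.5 × 111300 × 10⁻ᴺ ≤ 0.39 → 10⁻ᴺ ≤ 7.008e-06, so N ≥ 5.15.
N = 5 would give 0.556 m (too coarse); N = 6 gives 0.0556 m ≤ 0.39 m.

6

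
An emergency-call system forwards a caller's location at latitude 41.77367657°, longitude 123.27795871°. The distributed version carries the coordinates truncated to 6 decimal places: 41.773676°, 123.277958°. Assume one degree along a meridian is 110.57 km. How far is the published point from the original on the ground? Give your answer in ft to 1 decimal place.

0.3 ft

Δlat = 41.77367657 − 41.773676 = +0.00000057°; Δlon = 123.27795871 − 123.277958 = +0.00000071°.
North–south shift: 0.00000057 × 110570 = 0.0630249 m.
East–west at this latitude: 0.00000071° × 110570 × cos 41.7737° ≈ 0.00000071 × 82461.1 = 0.0585474 m.
Combined displacement = (0.0630249² + 0.0585474²)^½ ≈ 0.0860229 m.
In feet: 0.0860229 m ÷ 0.3048 ≈ 0.28223 ft.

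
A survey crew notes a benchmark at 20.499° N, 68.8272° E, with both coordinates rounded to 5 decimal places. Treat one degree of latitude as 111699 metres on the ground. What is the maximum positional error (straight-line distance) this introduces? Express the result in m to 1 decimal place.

0.8 m

Rounding to 5 decimal places leaves each coordinate within ±5e-06° of the true value.
Latitude error → 5e-06 × 111699 = 0.558495 m along the meridian.
East–west component at 20.499°: 5e-06° × 111699 × cos 20.499° ≈ 5e-06 × 104626 ≈ 0.52313 m.
Combining orthogonally: (0.558495² + 0.52313²)^½ ≈ 0.765233 m.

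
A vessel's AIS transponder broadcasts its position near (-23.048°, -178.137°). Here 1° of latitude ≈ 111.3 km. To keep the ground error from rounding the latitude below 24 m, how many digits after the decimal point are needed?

One degree of latitude covers 111300 m.
With N decimal places the half-ulp bound is 0.5·10⁻ᴺ°, or 0.5·10⁻ᴺ × 111300 m on the ground.
Setting 55650 × 10⁻ᴺ ≤ 24 gives 10ᴺ ≥ 2319, i.e. N ≥ 3.37.
So 4 decimal places suffice (5.57 m); 3 would allow up to 55.6 m.

4 decimal places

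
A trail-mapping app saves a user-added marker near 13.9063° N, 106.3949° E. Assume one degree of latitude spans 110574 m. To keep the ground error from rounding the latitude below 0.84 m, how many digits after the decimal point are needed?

One degree of latitude covers 110574 m.
N decimal places → at most half a unit in the last place, 0.5 × 10⁻ᴺ° = 110574/2 × 10⁻ᴺ m.
Setting 55287 × 10⁻ᴺ ≤ 0.84 gives 10ᴺ ≥ 6.582e+04, i.e. N ≥ 4.82.
N = 4 would give 5.53 m (too coarse); N = 5 gives 0.553 m ≤ 0.84 m.

5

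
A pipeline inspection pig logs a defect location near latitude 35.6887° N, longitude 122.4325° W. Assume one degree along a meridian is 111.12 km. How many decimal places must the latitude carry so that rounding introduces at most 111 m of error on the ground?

One degree of latitude covers 111120 m.
Rounding to N decimal places gives at most 0.5 × 10⁻ᴺ degrees of error, i.e. 0.5 × 10⁻ᴺ × 111120 m.
Need 0.5 × 111120 × 10⁻ᴺ ≤ 111 → 10⁻ᴺ ≤ 1.998e-03, so N ≥ 2.70.
So 3 decimal places suffice (55.6 m); 2 would allow up to 556 m.

3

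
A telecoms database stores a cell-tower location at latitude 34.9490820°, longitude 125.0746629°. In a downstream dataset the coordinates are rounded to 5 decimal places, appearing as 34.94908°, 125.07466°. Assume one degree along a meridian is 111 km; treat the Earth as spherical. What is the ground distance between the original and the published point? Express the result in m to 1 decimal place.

The latitude changed by +0.0000020° and the longitude by +0.0000029°.
North–south shift: 0.0000020 × 111000 = 0.222 m.
East–west at this latitude: 0.0000029° × 111000 × cos 34.9491° ≈ 0.0000029 × 90982.4 = 0.263849 m.
Combined displacement = (0.222² + 0.263849²)^½ ≈ 0.344819 m.

0.3 m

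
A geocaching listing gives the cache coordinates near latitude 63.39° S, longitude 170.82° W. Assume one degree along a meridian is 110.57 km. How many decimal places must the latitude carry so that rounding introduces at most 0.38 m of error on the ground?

6 decimal places

One degree of latitude covers 110570 m.
Rounding to N decimal places gives at most 0.5 × 10⁻ᴺ degrees of error, i.e. 0.5 × 10⁻ᴺ × 110570 m.
Need 0.5 × 110570 × 10⁻ᴺ ≤ 0.38 → 10⁻ᴺ ≤ 6.873e-06, so N ≥ 5.16.
So 6 decimal places suffice (0.0553 m); 5 would allow up to 0.553 m.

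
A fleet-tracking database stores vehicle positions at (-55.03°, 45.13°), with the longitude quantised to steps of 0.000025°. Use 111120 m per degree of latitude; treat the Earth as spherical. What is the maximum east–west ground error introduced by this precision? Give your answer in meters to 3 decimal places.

With a 0.000025° grid the true value lies within half a step, ±0.000025°/2 = ±1.25e-05°, of the stored one.
Parallels shrink by cos φ, so at 55.03° a degree of longitude is 111120 × 0.5731 ≈ 63688.1 m.
So at most 1.25e-05° × 63688.1 ≈ 0.796102 m east–west.

0.796 meters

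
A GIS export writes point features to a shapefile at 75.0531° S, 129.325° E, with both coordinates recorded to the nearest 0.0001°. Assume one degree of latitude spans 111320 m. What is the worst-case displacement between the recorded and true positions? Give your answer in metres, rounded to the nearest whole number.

6 metres

Rounding to 4 decimal places leaves each coordinate within ±5e-05° of the true value.
Latitude error → 5e-05 × 111320 = 5.566 m along the meridian.
East–west component at 75.0531°: 5e-05° × 111320 × cos 75.0531° ≈ 5e-05 × 28712.1 ≈ 1.4356 m.
Worst case both components are at the extreme and orthogonal: √(5.566² + 1.4356²) ≈ 5.74816 m.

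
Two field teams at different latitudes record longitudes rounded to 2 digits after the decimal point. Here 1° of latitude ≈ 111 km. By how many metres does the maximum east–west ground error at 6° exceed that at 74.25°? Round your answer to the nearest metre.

Rounding to 2 decimal places leaves the longitude within ±0.005° of the true value.
At 6°: 0.005° × 111000 × cos 6° = 0.005 × 111000 × 0.9945 ≈ 551.96 m.
At 74.25°: 0.005° × 111000 × cos 74.25° = 0.005 × 111000 × 0.2714 ≈ 150.65 m.
Difference: 551.96 − 150.65 = 401.31 m.

401 metres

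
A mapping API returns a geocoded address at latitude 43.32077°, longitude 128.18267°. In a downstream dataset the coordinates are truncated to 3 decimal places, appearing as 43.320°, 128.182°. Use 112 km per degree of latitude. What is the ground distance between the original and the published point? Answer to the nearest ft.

Δlat = 43.32077 − 43.320 = +0.00077°; Δlon = 128.18267 − 128.182 = +0.00067°.
North–south shift: 0.00077 × 112000 = 86.24 m.
E–W at 43.32°: 0.00067° × 112000 × cos 43.32° = 0.00067 × 112000 × 0.7275 ≈ 54.5941 m.
Distance: √(86.24² + 54.5941²) ≈ 102.068 m.
In feet: 102.068 m ÷ 0.3048 ≈ 334.87 ft.

335 ft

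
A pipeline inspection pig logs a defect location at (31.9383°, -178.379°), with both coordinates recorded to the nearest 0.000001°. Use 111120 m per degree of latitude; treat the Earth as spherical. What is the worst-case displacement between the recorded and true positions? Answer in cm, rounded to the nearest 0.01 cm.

7.29 cm

Rounding to 6 decimal places leaves each coordinate within ±5e-07° of the true value.
Latitude error → 5e-07 × 111120 = 0.05556 m along the meridian.
Longitude error → 5e-07 × 111120 × cos 31.9383° = 5e-07 × 111120 × 0.8486 ≈ 0.0471492 m.
The two errors are perpendicular, so the maximum displacement is √(0.05556² + 0.0471492²) ≈ 0.0728695 m.
That is 0.0728695 m = 7.2869 cm.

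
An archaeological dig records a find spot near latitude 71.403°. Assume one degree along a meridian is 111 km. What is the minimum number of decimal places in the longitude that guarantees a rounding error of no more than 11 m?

4 decimal places

At 71.403° one degree of longitude covers 111000 × cos 71.403° ≈ 111000 × 0.3189 ≈ 35399 m.
With N decimal places the half-ulp bound is 0.5·10⁻ᴺ°, or 0.5·10⁻ᴺ × 35399 m on the ground.
Need 0.5 × 35399 × 10⁻ᴺ ≤ 11 → 10⁻ᴺ ≤ 6.215e-04, so N ≥ 3.21.
N = 3 would give 17.7 m (too coarse); N = 4 gives 1.77 m ≤ 11 m.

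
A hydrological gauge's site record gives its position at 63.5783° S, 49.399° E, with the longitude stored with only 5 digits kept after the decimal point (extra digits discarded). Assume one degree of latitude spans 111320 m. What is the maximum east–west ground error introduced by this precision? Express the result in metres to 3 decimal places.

Truncating at 5 decimal places can drop up to a full unit in the last place, so the longitude may be off by as much as 1e-05°.
At latitude 63.5783° a degree of longitude spans 111320 m × cos 63.5783° = 111320 × 0.4450 ≈ 49534.5 m.
East–west error: 1e-05° × 49534.5 m/° ≈ 0.495345 m.

0.495 metres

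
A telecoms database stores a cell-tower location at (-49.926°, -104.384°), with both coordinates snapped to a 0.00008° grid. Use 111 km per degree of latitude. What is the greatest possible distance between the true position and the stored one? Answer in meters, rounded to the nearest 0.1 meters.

With a 0.00008° grid the true value lies within half a step, ±0.00008°/2 = ±4e-05°, of the stored one.
North–south component: 4e-05° × 111000 = 4.44 m.
East–west component at 49.926°: 4e-05° × 111000 × cos 49.926° ≈ 4e-05 × 71459.2 ≈ 2.85837 m.
Combining orthogonally: (4.44² + 2.85837²)^½ ≈ 5.28052 m.

5.3 meters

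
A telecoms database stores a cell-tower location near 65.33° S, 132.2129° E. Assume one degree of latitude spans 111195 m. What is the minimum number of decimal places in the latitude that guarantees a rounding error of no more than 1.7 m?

5 decimal places

One degree of latitude covers 111195 m.
Rounding to N decimal places gives at most 0.5 × 10⁻ᴺ degrees of error, i.e. 0.5 × 10⁻ᴺ × 111195 m.
Setting 55597.5 × 10⁻ᴺ ≤ 1.7 gives 10ᴺ ≥ 3.27e+04, i.e. N ≥ 4.51.
At 4 places the error can reach 5.56 m, but 5 places keeps it to 0.556 m.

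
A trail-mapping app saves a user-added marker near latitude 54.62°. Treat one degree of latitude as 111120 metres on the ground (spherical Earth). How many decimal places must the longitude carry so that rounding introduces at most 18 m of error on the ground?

At 54.62° one degree of longitude covers 111120 × cos 54.62° ≈ 111120 × 0.5790 ≈ 64338.1 m.
With N decimal places the half-ulp bound is 0.5·10⁻ᴺ°, or 0.5·10⁻ᴺ × 64338.1 m on the ground.
Need 0.5 × 64338.1 × 10⁻ᴺ ≤ 18 → 10⁻ᴺ ≤ 5.595e-04, so N ≥ 3.25.
N = 3 would give 32.2 m (too coarse); N = 4 gives 3.22 m ≤ 18 m.

4 decimal places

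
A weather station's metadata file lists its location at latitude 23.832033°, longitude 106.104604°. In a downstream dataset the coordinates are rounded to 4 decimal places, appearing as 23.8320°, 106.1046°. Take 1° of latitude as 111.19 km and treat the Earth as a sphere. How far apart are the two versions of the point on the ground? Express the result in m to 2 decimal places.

Δlat = 23.832033 − 23.8320 = +0.000033°; Δlon = 106.104604 − 106.1046 = +0.000004°.
N–S: 0.000033° × 111190 m/° = 3.66927 m.
E–W at 23.832°: 0.000004° × 111190 × cos 23.832° = 0.000004 × 111190 × 0.9147 ≈ 0.406837 m.
Hypotenuse of the two orthogonal shifts: √(3.66927² + 0.406837²) = 3.69176 m.

3.69 m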